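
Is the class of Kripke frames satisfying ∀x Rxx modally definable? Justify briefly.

This is a Sahlqvist condition; the T axiom □q → q defines it.
Suppose □q→q is valid. At any x set V(q)={w : Rxw}. Then □q holds at x, so q holds at x, i.e. Rxx.

Yes, by □q → q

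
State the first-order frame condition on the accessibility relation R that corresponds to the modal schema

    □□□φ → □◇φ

This is a Sahlqvist (Geach-type) schema ◇^0□^3φ → □^1◇^1φ.
First-order correspondent: ∀x ∀z (xRz → ∃w (xR³w ∧ zRw)).

∀x ∀z (xRz → ∃w (xR³w ∧ zRw))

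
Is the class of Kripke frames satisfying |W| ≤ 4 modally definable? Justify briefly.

No

Any modally definable frame class is closed under disjoint unions.
Any modal formula valid on each of 5 disjoint one-world frames is valid on their disjoint union (validity is preserved under disjoint unions). Each one-world frame has |W|=1≤4, but the union has |W|=5.
So no modal formula (or set of formulas) defines exactly the |W|≤4 frames.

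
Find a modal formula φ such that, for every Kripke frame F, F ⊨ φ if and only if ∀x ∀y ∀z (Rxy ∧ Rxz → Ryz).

The condition is the Euclidean property. The 5 schema ◇r → □◇r defines it.
Suppose ◇r→□◇r is valid. Take Rxy, Rxz and set V(r)={y}. Then ◇r at x, so □◇r at x, so ◇r at z, so some w with Rzw has r; w=y, i.e. Rzy. By symmetry of the argument, Ryz.

◇r → □◇r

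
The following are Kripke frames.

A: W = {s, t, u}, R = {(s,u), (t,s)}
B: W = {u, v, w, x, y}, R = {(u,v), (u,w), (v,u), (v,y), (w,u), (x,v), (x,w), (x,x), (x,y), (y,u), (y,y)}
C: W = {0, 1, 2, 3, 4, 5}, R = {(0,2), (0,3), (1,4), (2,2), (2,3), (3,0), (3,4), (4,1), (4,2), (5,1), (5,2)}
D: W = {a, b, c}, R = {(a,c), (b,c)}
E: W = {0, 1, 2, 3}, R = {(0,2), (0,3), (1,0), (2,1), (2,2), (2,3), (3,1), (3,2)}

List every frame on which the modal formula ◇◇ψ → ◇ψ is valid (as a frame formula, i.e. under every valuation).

Frame correspondent (Sahlqvist): ∀x ∀y ∀z (Rxy ∧ Ryz → Rxz) — i.e. transitivity.
A: fails — Rts and Rsu but not Rtu.
B: fails — Ruv and Rvu but not Ruu.
C: fails — R34 and R42 but not R32.
D: condition met.
E: fails — R10 and R02 but not R12.
Valid on: D.

D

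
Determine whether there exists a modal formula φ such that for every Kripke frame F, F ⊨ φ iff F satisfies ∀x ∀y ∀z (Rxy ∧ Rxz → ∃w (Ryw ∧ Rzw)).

Yes — defined by ◇□q → □◇q

Yes: it is convergence, defined by the .2 schema ◇□q → □◇q.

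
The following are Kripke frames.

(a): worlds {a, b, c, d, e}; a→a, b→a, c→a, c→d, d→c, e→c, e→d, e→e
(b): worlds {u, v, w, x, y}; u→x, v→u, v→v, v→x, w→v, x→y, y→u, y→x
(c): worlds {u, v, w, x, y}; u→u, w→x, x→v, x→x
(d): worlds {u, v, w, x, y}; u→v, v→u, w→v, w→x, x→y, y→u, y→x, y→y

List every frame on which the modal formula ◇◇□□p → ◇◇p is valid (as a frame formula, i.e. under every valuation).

(a), (d)

The schema corresponds to a generalized confluence (Geach) condition: ∀x ∀y (xR²y → ∃w (yR²w ∧ xR²w)).
(a): ✓.
(b): fails — wR²u but no t with uR²t and wR²t.
(c): fails — wR²v but no t with vR²t and wR²t.
(d): ✓.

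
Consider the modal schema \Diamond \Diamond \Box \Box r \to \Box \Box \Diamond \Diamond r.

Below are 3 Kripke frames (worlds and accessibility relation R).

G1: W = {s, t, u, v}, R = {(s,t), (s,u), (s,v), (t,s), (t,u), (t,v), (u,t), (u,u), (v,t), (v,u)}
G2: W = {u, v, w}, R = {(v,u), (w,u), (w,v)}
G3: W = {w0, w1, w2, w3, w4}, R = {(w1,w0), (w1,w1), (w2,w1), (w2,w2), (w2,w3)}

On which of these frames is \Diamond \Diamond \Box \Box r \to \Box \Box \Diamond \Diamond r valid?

Frame correspondent (Sahlqvist): \forall x \forall y \forall z ((x R^2 y \wedge x R^2 z) \to \exists w (y R^2 w \wedge z R^2 w)) — i.e. a generalized confluence (Geach) condition.
G1: holds.
G2: fails — wR²u, wR²u but no t with uR²t and uR²t.
G3: fails — w1R²w0, w1R²w0 but no w with w0R²w and w0R²w.
Valid on: G1.

G1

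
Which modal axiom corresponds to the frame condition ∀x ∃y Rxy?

□ψ → ◇ψ

The condition is seriality. The D schema □ψ → ◇ψ defines it.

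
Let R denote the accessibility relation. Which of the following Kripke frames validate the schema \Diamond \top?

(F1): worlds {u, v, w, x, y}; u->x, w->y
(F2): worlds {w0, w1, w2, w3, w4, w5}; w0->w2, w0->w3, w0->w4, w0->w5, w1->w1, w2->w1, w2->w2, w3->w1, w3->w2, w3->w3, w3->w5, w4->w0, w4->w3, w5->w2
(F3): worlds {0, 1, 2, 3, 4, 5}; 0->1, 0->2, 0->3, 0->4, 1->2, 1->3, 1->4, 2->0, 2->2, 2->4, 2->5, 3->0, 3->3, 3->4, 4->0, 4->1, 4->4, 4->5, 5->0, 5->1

(F2), (F3)

This is the axiom for seriality; its first-order frame correspondent is \forall x \exists y Rxy.
(F1): fails — world v has no successor.
(F2): satisfies the condition.
(F3): satisfies the condition.
Valid on: (F2), (F3).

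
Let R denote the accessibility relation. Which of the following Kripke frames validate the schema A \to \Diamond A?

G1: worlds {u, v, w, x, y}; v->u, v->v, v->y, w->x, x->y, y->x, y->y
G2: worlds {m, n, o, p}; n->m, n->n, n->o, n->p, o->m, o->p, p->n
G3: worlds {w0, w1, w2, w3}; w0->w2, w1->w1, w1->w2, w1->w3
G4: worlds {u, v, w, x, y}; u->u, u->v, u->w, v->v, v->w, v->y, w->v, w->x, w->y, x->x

This is the axiom for a generalized confluence (Geach) condition; its first-order frame correspondent is \forall x \exists w (x = w \wedge xRw).
G1: fails — at u but no t with u=t and uRt.
G2: fails — at m but no w with m=w and mRw.
G3: fails — at w0 but no w with w0=w and w0Rw.
G4: fails — at w but no t with w=t and wRt.

none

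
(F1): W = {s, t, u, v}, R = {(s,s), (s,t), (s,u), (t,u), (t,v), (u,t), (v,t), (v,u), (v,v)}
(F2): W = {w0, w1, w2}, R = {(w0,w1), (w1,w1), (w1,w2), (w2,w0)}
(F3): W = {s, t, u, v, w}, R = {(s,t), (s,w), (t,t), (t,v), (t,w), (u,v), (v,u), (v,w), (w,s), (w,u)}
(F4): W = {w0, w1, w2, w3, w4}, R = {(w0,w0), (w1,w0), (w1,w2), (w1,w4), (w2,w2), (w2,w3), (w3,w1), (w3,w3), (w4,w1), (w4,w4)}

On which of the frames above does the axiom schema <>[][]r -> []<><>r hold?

Frame correspondent (Sahlqvist): forall x forall y forall z ((xRy & xRz) -> exists w (y R^2 w & z R^2 w)) — i.e. a generalized confluence (Geach) condition.
(F1): holds.
(F2): holds.
(F3): holds.
(F4): fails — w1Rw0, w1Rw2 but no w with w0R²w and w2R²w.
Valid on: (F1), (F2), (F3).

(F1), (F2), (F3)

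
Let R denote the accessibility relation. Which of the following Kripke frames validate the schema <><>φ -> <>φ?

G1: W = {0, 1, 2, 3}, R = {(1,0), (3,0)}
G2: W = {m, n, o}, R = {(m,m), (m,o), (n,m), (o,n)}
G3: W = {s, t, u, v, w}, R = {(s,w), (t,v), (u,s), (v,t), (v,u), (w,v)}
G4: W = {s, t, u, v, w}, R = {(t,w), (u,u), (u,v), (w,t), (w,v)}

The schema corresponds to a generalized confluence (Geach) condition: forall x forall y (x R^2 y -> exists w (y = w & xRw)).
G1: satisfies the condition.
G2: fails — mR²n but no w with n=w and mRw.
G3: fails — sR²v but no w* with v=w* and sRw*.
G4: fails — tR²t but no w* with t=w* and tRw*.

G1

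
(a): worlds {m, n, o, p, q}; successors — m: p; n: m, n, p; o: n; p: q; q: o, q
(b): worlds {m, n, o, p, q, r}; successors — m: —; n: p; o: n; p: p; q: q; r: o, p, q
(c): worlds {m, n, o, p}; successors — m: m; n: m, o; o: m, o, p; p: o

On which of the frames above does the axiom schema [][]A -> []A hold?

The schema corresponds to density: forall x forall y (Rxy -> exists z (Rxz & Rzy)).
(a): fails — Rmp but no z with Rmz and Rzp.
(b): fails — Ron but no z with Roz and Rzn.
(c): condition met.
Valid on: (c).

(c)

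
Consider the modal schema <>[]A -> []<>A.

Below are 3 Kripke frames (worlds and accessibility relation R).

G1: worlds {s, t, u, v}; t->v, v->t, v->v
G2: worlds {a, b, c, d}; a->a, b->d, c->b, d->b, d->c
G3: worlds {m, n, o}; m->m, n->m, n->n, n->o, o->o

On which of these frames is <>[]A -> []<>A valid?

The schema corresponds to convergence: forall x forall y forall z (Rxy & Rxz -> exists w (Ryw & Rzw)).
G1: condition met.
G2: fails — Rdc and Rdb but c and b have no common successor.
G3: fails — Rno and Rnm but o and m have no common successor.

G1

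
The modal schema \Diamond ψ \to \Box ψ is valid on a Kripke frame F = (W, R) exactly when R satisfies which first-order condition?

Partial functionality

Suppose ◇ψ→□ψ is valid. Take Rxy, Rxz and set V(ψ)={y}. Then ◇ψ at x, so □ψ at x, so ψ at z, i.e. z=y.
Conversely, on a frame with partial functionality the schema holds at every world under every valuation.
Frame condition: \forall x \forall y \forall z (Rxy \wedge Rxz \to y = z).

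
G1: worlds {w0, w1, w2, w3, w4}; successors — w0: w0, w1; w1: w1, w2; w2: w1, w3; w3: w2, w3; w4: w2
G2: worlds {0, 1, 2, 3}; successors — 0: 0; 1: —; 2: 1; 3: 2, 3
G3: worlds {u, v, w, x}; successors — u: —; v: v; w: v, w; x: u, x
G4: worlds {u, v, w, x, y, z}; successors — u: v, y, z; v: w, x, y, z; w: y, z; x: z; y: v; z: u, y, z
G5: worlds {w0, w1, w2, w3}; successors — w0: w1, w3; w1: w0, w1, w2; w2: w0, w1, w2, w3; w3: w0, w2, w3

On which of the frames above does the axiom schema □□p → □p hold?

G3, G5

Frame correspondent (Sahlqvist): ∀x ∀y (Rxy → ∃z (Rxz ∧ Rzy)) — i.e. density.
G1: fails — Rw4w2 but no z with Rw4z and Rzw2.
G2: fails — R21 but no z with R2z and Rz1.
G3: satisfies the condition.
G4: fails — Rvw but no t with Rvt and Rtw.
G5: satisfies the condition.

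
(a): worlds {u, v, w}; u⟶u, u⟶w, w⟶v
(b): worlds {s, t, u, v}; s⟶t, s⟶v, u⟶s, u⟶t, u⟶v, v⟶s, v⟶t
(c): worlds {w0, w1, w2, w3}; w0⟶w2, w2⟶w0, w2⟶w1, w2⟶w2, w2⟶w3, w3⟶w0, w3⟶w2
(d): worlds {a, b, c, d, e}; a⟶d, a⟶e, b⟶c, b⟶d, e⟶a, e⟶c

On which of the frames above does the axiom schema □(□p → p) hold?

This is the axiom for shift-reflexivity; its first-order frame correspondent is ∀x ∀y (Rxy → Ryy).
(a): fails — Ruw but not Rww.
(b): fails — Ruv but not Rvv.
(c): fails — Rw3w0 but not Rw0w0.
(d): fails — Rbc but not Rcc.

none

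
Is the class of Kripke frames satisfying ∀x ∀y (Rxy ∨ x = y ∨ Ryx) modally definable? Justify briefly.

No — not modally definable

Modal frame validity is preserved under disjoint unions.
Take 3 disjoint single-world reflexive frames: each is trivially connected, but their disjoint union has 3 worlds with no edge between distinct components, so it is not connected.
So no modal formula (or set of formulas) defines exactly the connected frames.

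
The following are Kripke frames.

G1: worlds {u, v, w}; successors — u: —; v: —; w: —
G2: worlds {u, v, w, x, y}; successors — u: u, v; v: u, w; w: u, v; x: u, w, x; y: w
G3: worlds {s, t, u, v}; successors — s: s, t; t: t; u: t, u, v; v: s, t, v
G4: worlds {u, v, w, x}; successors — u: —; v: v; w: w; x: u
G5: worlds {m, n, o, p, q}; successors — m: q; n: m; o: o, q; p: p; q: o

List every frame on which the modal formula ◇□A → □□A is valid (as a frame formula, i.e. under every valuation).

G1, G4

The schema corresponds to a generalized confluence (Geach) condition: ∀x ∀y ∀z ((xRy ∧ xR²z) → ∃w (yRw ∧ z = w)).
G1: satisfies the condition.
G2: fails — uRu, uR²w but no t with uRt and w=t.
G3: fails — sRt, sR²s but no w with tRw and s=w.
G4: satisfies the condition.
G5: fails — oRq, oR²q but no w with qRw and q=w.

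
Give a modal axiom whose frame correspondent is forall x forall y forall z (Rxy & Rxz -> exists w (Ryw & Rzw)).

◇□s → □◇s

The condition is convergence. The .2 schema ◇□s → □◇s defines it.
Suppose ◇□s→□◇s is valid. Take Rxy, Rxz and set V(s)={w : Ryw}. Then □s at y so ◇□s at x, so □◇s at x, so ◇s at z, giving w with Rzw and Ryw.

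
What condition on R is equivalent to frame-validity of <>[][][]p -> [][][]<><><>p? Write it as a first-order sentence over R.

This is a Sahlqvist (Geach-type) schema ◇^1□^3p → □^3◇^3p.
First-order correspondent: forall x forall y forall z ((xRy & x R^3 z) -> exists w (y R^3 w & z R^3 w)).

forall x forall y forall z ((xRy & x R^3 z) -> exists w (y R^3 w & z R^3 w))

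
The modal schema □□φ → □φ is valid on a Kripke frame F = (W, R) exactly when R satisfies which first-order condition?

Density

This is the C4 axiom.
It corresponds to density: ∀x ∀y (Rxy → ∃z (Rxz ∧ Rzy)).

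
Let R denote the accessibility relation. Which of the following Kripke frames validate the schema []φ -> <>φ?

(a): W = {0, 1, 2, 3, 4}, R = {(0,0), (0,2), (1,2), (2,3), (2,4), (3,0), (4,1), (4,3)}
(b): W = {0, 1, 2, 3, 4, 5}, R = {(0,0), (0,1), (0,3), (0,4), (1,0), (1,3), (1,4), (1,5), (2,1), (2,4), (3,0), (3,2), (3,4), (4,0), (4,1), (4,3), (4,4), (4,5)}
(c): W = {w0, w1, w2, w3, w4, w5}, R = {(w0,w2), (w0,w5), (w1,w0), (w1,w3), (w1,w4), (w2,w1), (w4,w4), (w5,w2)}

(a)

This is the axiom for seriality; its first-order frame correspondent is forall x exists y Rxy.
(a): condition met.
(b): fails — world 5 has no successor.
(c): fails — world w3 has no successor.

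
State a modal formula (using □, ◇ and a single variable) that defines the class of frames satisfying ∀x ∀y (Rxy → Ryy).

□(□p → p)

This is shift-reflexivity; the standard corresponding axiom is T□: □(□p → p).
Suppose □(□p→p) is valid. Take Rxy and set V(p)={w : Ryw}. Then at y, □p holds; since □(□p→p) at x, □p→p at y, so p at y, i.e. Ryy.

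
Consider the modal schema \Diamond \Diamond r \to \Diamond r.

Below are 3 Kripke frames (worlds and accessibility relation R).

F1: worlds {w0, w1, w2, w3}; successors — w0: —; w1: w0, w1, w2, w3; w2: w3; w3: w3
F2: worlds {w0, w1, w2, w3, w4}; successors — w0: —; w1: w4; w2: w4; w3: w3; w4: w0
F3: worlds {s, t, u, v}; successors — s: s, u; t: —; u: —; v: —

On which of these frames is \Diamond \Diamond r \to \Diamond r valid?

The schema corresponds to transitivity: \forall x \forall y \forall z (Rxy \wedge Ryz \to Rxz).
F1: satisfies the condition.
F2: fails — Rw2w4 and Rw4w0 but not Rw2w0.
F3: satisfies the condition.

F1, F3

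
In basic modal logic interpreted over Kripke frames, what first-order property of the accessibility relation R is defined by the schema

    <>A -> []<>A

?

Suppose ◇A→□◇A is valid. Take Rxy, Rxz and set V(A)={y}. Then ◇A at x, so □◇A at x, so ◇A at z, so some w with Rzw has A; w=y, i.e. Rzy. By symmetry of the argument, Ryz.
Conversely, on a frame with the Euclidean property the schema holds at every world under every valuation.
Frame condition: forall x forall y forall z (Rxy & Rxz -> Ryz).

the Euclidean property: forall x forall y forall z (Rxy & Rxz -> Ryz)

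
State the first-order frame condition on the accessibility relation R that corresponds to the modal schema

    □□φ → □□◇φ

This is a Sahlqvist (Geach-type) schema ◇^0□^2φ → □^2◇^1φ.
Minimal-valuation argument: fix x; take any y with xR^0y and any z with xR^2z. Set V(φ) to the set of worlds R-reachable from y in exactly 2 steps. Then □^2φ holds at y, so the antecedent holds at x; validity forces ◇^1φ at z, giving a w with zR^1w and yR^2w.
First-order correspondent: ∀x ∀z (xR²z → ∃w (xR²w ∧ zRw)).

∀x ∀z (xR²z → ∃w (xR²w ∧ zRw))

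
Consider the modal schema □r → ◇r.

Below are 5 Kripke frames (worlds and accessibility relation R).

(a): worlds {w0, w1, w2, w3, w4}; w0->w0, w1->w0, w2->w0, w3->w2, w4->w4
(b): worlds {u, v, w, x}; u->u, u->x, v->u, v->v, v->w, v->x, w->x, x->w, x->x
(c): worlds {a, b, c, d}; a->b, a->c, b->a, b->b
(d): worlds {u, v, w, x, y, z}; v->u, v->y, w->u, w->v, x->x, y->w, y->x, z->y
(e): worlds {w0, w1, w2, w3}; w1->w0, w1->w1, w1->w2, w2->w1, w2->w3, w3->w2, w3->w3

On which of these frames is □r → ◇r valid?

The schema corresponds to seriality: ∀x ∃y Rxy.
(a): condition met.
(b): condition met.
(c): fails — world c has no successor.
(d): fails — world u has no successor.
(e): fails — world w0 has no successor.
Valid on: (a), (b).

(a), (b)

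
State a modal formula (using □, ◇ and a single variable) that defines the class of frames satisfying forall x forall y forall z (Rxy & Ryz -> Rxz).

□p → □□p

The condition is transitivity. The 4 schema □p → □□p defines it.
Suppose □p→□□p is valid. Take Rxy, Ryz and set V(p)={w : Rxw}. Then □p at x, so □□p at x, so □p at y, so p at z, i.e. Rxz.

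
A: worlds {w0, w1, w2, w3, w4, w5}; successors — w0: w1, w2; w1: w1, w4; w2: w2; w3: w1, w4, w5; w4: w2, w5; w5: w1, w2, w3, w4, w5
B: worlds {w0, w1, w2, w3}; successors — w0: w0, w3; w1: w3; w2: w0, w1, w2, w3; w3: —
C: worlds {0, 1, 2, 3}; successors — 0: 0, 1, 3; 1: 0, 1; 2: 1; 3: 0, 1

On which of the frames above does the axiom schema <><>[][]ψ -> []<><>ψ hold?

This is the axiom for a generalized confluence (Geach) condition; its first-order frame correspondent is forall x forall y forall z ((x R^2 y & xRz) -> exists w (y R^2 w & z R^2 w)).
A: satisfies the condition.
B: fails — w0R²w0, w0Rw3 but no w with w0R²w and w3R²w.
C: satisfies the condition.
Valid on: A, C.

A, C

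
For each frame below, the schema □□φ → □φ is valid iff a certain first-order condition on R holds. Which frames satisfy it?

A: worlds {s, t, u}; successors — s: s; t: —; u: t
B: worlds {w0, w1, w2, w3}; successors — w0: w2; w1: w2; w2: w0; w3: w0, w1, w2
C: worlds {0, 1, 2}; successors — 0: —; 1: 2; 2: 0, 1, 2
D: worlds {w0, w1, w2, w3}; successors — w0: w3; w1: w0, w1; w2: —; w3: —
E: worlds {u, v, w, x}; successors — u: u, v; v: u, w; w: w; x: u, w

C, E

The schema corresponds to density: ∀x ∀y (Rxy → ∃z (Rxz ∧ Rzy)).
A: fails — Rut but no z with Ruz and Rzt.
B: fails — Rw1w2 but no z with Rw1z and Rzw2.
C: condition met.
D: fails — Rw0w3 but no z with Rw0z and Rzw3.
E: condition met.
Valid on: C, E.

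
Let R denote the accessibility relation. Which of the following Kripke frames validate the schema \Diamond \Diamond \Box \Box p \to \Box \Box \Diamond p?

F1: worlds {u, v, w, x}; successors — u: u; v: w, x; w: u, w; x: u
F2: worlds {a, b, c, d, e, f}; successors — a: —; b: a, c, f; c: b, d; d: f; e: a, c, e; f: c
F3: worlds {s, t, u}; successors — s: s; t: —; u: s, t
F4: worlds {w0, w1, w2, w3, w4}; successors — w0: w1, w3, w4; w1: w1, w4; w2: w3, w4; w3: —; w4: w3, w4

Frame correspondent (Sahlqvist): \forall x \forall y \forall z ((x R^2 y \wedge x R^2 z) \to \exists w (y R^2 w \wedge zRw)) — i.e. a generalized confluence (Geach) condition.
F1: holds.
F2: fails — bR²b, bR²d but no w with bR²w and dRw.
F3: holds.
F4: fails — w0R²w1, w0R²w3 but no w with w1R²w and w3Rw.

F1, F3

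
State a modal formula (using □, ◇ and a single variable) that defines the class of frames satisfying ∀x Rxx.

□s → s

The condition is reflexivity. The T schema □s → s defines it.
Suppose □s→s is valid. At any x set V(s)={w : Rxw}. Then □s holds at x, so s holds at x, i.e. Rxx.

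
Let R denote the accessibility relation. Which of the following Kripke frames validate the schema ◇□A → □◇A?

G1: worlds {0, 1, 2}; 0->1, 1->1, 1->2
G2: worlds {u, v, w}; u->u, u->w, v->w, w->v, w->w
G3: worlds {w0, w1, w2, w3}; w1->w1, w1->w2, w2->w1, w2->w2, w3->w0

G2

This is the axiom for convergence; its first-order frame correspondent is ∀x ∀y ∀z (Rxy ∧ Rxz → ∃w (Ryw ∧ Rzw)).
G1: fails — R12 and R12 but 2 and 2 have no common successor.
G2: ✓.
G3: fails — Rw3w0 and Rw3w0 but w0 and w0 have no common successor.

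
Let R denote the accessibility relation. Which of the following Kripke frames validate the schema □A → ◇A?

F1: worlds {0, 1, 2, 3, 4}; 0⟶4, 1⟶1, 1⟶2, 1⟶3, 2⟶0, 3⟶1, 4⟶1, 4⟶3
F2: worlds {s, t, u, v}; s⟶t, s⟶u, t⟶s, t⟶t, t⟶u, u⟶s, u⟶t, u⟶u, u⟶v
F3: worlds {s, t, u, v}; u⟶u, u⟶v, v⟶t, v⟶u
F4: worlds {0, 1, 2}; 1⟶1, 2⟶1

Frame correspondent (Sahlqvist): ∀x ∃y Rxy — i.e. seriality.
F1: condition met.
F2: fails — world v has no successor.
F3: fails — world s has no successor.
F4: fails — world 0 has no successor.
Valid on: F1.

F1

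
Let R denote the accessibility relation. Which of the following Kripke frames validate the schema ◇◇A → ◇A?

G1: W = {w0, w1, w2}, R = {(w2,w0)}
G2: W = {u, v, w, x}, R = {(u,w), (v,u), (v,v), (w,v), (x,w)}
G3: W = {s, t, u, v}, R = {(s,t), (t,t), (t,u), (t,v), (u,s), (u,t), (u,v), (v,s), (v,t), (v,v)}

Frame correspondent (Sahlqvist): ∀x ∀y ∀z (Rxy ∧ Ryz → Rxz) — i.e. transitivity.
G1: holds.
G2: fails — Rxw and Rwv but not Rxv.
G3: fails — Rtv and Rvs but not Rts.
Valid on: G1.

G1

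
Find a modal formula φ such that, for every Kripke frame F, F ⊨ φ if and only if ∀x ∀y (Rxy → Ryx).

A defining formula is s → □◇s (the B axiom).

s → □◇s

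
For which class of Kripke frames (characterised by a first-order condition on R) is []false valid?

□⊥ is valid iff no world has any successor (otherwise □⊥ fails at any world with one).

emptiness of R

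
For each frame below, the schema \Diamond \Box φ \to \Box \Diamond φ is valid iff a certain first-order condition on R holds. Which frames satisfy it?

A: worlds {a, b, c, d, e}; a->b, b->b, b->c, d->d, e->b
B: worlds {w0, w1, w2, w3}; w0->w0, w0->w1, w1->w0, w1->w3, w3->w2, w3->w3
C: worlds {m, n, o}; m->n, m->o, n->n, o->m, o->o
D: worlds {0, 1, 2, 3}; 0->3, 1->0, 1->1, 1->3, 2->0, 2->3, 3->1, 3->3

Frame correspondent (Sahlqvist): \forall x \forall y \forall z (Rxy \wedge Rxz \to \exists w (Ryw \wedge Rzw)) — i.e. convergence.
A: fails — Rbc and Rbc but c and c have no common successor.
B: fails — Rw1w0 and Rw1w3 but w0 and w3 have no common successor.
C: fails — Rmo and Rmn but o and n have no common successor.
D: holds.
Valid on: D.

D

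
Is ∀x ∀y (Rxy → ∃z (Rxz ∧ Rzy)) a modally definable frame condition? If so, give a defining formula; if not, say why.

This is a Sahlqvist condition; the C4 axiom □□r → □r defines it.
Suppose □□r→□r is valid. Take Rxy and set V(r)={w : xR²w}. Then □□r at x, so □r at x, so r at y, i.e. ∃z(Rxz∧Rzy).

Yes — defined by □□r → □r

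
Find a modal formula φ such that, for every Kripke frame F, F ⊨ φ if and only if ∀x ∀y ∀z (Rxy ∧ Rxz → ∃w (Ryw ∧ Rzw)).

The condition is convergence. The .2 schema ◇□s → □◇s defines it.
Suppose ◇□s→□◇s is valid. Take Rxy, Rxz and set V(s)={w : Ryw}. Then □s at y so ◇□s at x, so □◇s at x, so ◇s at z, giving w with Rzw and Ryw.

◇□s → □◇s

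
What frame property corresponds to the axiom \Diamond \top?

This schema is equivalent to the D axiom □q → ◇q.
Its frame correspondent is seriality — \forall x \exists y Rxy.

seriality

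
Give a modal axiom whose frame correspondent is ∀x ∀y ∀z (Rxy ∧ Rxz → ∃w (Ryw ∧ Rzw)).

◇□ψ → □◇ψ

The condition is convergence. The .2 schema ◇□ψ → □◇ψ defines it.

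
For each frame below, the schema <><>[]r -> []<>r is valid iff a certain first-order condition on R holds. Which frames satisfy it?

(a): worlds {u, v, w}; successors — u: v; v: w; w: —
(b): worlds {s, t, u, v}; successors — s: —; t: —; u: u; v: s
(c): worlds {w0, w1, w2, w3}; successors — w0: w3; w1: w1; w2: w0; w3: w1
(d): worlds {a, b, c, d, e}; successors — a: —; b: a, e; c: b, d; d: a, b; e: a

Frame correspondent (Sahlqvist): forall x forall y forall z ((x R^2 y & xRz) -> exists w (yRw & zRw)) — i.e. a generalized confluence (Geach) condition.
(a): fails — uR²w, uRv but no t with wRt and vRt.
(b): holds.
(c): fails — w2R²w3, w2Rw0 but no w with w3Rw and w0Rw.
(d): fails — bR²a, bRa but no w with aRw and aRw.

(b)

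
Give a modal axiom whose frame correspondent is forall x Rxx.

A defining formula is □s → s (the T axiom).
Suppose □s→s is valid. At any x set V(s)={w : Rxw}. Then □s holds at x, so s holds at x, i.e. Rxx.

□s → s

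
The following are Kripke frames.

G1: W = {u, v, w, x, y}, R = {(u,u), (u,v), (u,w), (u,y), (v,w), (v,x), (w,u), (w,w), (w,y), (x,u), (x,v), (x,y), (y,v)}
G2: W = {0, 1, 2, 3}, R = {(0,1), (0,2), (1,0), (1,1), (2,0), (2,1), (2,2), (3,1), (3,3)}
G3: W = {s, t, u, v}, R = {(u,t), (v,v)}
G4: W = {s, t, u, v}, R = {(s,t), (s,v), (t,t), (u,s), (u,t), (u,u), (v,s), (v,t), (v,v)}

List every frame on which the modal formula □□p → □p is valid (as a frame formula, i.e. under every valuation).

This is the axiom for density; its first-order frame correspondent is ∀x ∀y (Rxy → ∃z (Rxz ∧ Rzy)).
G1: fails — Rvx but no z with Rvz and Rzx.
G2: condition met.
G3: fails — Rut but no z with Ruz and Rzt.
G4: condition met.

G2, G4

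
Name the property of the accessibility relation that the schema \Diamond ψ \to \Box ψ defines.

Partial functionality

Suppose ◇ψ→□ψ is valid. Take Rxy, Rxz and set V(ψ)={y}. Then ◇ψ at x, so □ψ at x, so ψ at z, i.e. z=y.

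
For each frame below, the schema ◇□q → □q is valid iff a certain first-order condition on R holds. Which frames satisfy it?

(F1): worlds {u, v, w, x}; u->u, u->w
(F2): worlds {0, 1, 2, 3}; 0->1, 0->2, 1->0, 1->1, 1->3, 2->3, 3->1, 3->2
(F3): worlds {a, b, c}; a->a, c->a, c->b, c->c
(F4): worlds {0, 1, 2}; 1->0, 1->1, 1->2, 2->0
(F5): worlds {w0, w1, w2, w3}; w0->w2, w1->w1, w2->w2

Frame correspondent (Sahlqvist): ∀x ∀y ∀z (Rxy ∧ Rxz → Ryz) — i.e. the Euclidean property.
(F1): fails — Ruw and Ruw but not Rww.
(F2): fails — R02 and R02 but not R22.
(F3): fails — Rca and Rcc but not Rac.
(F4): fails — R12 and R12 but not R22.
(F5): ✓.

(F5)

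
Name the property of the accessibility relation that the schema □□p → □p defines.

Suppose □□p→□p is valid. Take Rxy and set V(p)={w : xR²w}. Then □□p at x, so □p at x, so p at y, i.e. ∃z(Rxz∧Rzy).

density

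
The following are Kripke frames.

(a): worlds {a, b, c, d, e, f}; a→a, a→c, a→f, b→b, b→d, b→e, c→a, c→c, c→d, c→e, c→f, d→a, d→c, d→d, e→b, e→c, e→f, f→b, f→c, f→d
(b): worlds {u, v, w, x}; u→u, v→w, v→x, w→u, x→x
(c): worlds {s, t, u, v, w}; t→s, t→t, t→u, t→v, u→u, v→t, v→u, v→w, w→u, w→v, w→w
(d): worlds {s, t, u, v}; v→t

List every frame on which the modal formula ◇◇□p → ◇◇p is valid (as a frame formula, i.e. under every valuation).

This is the axiom for a generalized confluence (Geach) condition; its first-order frame correspondent is ∀x ∀y (xR²y → ∃w (yRw ∧ xR²w)).
(a): satisfies the condition.
(b): satisfies the condition.
(c): fails — tR²s but no w* with sRw* and tR²w*.
(d): satisfies the condition.
Valid on: (a), (b), (d).

(a), (b), (d)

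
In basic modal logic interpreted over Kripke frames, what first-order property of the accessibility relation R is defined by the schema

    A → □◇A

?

symmetry: ∀x ∀y (Rxy → Ryx)

This is the B axiom.
Its frame correspondent is symmetry — ∀x ∀y (Rxy → Ryx).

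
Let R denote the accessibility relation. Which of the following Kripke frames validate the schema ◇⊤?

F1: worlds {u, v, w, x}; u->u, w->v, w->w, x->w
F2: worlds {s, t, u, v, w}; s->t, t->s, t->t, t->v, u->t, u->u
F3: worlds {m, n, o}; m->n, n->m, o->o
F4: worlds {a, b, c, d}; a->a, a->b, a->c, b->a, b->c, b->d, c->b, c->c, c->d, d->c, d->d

F3, F4

Frame correspondent (Sahlqvist): ∀x ∃y Rxy — i.e. seriality.
F1: fails — world v has no successor.
F2: fails — world v has no successor.
F3: satisfies the condition.
F4: satisfies the condition.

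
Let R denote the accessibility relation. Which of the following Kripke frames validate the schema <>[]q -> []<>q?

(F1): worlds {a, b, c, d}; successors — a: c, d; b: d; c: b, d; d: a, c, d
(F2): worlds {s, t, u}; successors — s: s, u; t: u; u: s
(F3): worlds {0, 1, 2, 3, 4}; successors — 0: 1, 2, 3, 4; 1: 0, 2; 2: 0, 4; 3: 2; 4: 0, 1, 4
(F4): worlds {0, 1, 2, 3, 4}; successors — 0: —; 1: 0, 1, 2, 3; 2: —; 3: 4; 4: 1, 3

(F1), (F2)

Frame correspondent (Sahlqvist): forall x forall y forall z (Rxy & Rxz -> exists w (Ryw & Rzw)) — i.e. convergence.
(F1): satisfies the condition.
(F2): satisfies the condition.
(F3): fails — R02 and R03 but 2 and 3 have no common successor.
(F4): fails — R10 and R10 but 0 and 0 have no common successor.
Valid on: (F1), (F2).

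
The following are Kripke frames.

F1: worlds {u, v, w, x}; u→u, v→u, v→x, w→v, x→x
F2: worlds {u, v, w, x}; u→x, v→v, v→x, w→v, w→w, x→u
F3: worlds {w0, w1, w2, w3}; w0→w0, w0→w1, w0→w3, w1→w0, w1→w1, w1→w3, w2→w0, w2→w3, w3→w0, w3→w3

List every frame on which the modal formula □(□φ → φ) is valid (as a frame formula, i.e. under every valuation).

F3

Frame correspondent (Sahlqvist): ∀x ∀y (Rxy → Ryy) — i.e. shift-reflexivity.
F1: fails — Rwv but not Rvv.
F2: fails — Rvx but not Rxx.
F3: holds.
Valid on: F3.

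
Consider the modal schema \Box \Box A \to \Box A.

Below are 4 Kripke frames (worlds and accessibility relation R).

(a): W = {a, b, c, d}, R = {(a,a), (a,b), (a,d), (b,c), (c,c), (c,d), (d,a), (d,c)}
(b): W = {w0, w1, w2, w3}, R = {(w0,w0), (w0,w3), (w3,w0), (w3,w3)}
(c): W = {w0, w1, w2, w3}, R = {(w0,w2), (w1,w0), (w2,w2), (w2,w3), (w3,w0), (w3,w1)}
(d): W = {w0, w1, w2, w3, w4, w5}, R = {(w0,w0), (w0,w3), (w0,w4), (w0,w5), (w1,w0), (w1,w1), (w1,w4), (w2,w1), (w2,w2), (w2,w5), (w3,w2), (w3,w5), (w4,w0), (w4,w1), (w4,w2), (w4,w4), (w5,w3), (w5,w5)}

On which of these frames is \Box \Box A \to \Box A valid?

(a), (b), (d)

Frame correspondent (Sahlqvist): \forall x \forall y (Rxy \to \exists z (Rxz \wedge Rzy)) — i.e. density.
(a): satisfies the condition.
(b): satisfies the condition.
(c): fails — Rw1w0 but no z with Rw1z and Rzw0.
(d): satisfies the condition.
Valid on: (a), (b), (d).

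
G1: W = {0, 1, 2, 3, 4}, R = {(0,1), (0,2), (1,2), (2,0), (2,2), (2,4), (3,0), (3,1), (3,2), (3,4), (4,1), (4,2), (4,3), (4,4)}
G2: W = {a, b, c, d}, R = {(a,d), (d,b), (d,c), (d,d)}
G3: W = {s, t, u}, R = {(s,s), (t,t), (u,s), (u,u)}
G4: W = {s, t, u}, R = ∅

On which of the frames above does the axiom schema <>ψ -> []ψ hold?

The schema corresponds to partial functionality: forall x forall y forall z (Rxy & Rxz -> y = z).
G1: fails — 0 sees both 1 and 2.
G2: fails — d sees both b and c.
G3: fails — u sees both s and u.
G4: ✓.
Valid on: G4.

G4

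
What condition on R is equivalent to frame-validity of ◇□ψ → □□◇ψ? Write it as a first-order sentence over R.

This is a Sahlqvist (Geach-type) schema ◇^1□^1ψ → □^2◇^1ψ.
First-order correspondent: ∀x ∀y ∀z ((xRy ∧ xR²z) → ∃w (yRw ∧ zRw)).

∀x ∀y ∀z ((xRy ∧ xR²z) → ∃w (yRw ∧ zRw))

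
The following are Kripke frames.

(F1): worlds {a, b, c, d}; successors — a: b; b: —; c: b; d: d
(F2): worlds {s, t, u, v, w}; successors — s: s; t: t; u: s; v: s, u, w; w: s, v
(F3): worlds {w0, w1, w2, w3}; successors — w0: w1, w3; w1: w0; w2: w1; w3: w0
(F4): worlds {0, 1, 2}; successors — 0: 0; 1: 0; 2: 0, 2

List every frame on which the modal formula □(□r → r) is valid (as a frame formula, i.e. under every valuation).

This is the axiom for shift-reflexivity; its first-order frame correspondent is ∀x ∀y (Rxy → Ryy).
(F1): fails — Rab but not Rbb.
(F2): fails — Rvw but not Rww.
(F3): fails — Rw1w0 but not Rw0w0.
(F4): holds.

(F4)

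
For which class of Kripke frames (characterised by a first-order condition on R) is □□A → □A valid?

Suppose □□A→□A is valid. Take Rxy and set V(A)={w : xR²w}. Then □□A at x, so □A at x, so A at y, i.e. ∃z(Rxz∧Rzy).
The converse is a direct semantic check.
So the correspondent is density.

Density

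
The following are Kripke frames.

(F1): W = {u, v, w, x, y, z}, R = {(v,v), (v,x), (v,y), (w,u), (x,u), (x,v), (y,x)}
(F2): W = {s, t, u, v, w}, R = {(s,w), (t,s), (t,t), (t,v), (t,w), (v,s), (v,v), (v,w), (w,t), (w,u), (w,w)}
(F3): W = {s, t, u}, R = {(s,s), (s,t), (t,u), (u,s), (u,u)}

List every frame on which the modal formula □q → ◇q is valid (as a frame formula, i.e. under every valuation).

(F3)

Frame correspondent (Sahlqvist): ∀x ∃y Rxy — i.e. seriality.
(F1): fails — world u has no successor.
(F2): fails — world u has no successor.
(F3): condition met.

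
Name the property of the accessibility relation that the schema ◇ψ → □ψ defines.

Partial functionality

Suppose ◇ψ→□ψ is valid. Take Rxy, Rxz and set V(ψ)={y}. Then ◇ψ at x, so □ψ at x, so ψ at z, i.e. z=y.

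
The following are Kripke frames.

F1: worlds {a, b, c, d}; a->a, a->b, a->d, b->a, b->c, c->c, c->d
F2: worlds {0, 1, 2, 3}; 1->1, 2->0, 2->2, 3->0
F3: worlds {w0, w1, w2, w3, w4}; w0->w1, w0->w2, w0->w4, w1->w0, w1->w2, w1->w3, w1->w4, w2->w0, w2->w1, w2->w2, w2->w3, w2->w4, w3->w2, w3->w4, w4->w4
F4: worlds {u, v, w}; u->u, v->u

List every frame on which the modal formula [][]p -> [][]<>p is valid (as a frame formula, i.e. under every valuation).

The schema corresponds to a generalized confluence (Geach) condition: forall x forall z (x R^2 z -> exists w (x R^2 w & zRw)).
F1: fails — aR²d but no w with aR²w and dRw.
F2: fails — 2R²0 but no w with 2R²w and 0Rw.
F3: holds.
F4: holds.

F3, F4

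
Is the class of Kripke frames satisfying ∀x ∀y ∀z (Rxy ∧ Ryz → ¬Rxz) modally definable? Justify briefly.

Modal frame validity is preserved under surjective bounded morphisms.
The 3-cycle (worlds s,t,u with s→t→u→s) is intransitive. Mapping every world to a single reflexive point • is a surjective bounded morphism; the reflexive point is not intransitive (R••∧R•• but R••).
So the class is not modally definable.

Not definable by any modal formula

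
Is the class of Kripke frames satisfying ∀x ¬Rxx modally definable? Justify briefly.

If a class were modally definable it would be closed under surjective bounded morphisms (Goldblatt–Thomason).
The 5-cycle (worlds w0,w1,w2,w3,w4 with w0→w1→w2→w3→w4→w0) is irreflexive, and the map sending every world to a single reflexive point • is a surjective bounded morphism (forth: every edge maps to (•,•); back: every world has a successor). So any modal formula valid on the 5-cycle is also valid on the reflexive point, which is not irreflexive.
So the class is not modally definable.

Not definable by any modal formula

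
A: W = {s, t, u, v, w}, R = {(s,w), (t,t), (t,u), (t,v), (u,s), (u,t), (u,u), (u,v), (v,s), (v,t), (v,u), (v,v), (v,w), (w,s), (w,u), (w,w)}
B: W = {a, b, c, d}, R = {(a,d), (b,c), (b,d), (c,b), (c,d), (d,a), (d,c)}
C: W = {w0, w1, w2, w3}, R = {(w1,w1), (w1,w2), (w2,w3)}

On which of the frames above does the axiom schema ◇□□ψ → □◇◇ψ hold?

Frame correspondent (Sahlqvist): ∀x ∀y ∀z ((xRy ∧ xRz) → ∃w (yR²w ∧ zR²w)) — i.e. a generalized confluence (Geach) condition.
A: satisfies the condition.
B: satisfies the condition.
C: fails — w1Rw1, w1Rw2 but no w with w1R²w and w2R²w.

A, B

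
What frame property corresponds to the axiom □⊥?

emptiness of R: ∀x ∀y ¬Rxy

This schema is the Ver axiom.
It corresponds to emptiness of R: ∀x ∀y ¬Rxy.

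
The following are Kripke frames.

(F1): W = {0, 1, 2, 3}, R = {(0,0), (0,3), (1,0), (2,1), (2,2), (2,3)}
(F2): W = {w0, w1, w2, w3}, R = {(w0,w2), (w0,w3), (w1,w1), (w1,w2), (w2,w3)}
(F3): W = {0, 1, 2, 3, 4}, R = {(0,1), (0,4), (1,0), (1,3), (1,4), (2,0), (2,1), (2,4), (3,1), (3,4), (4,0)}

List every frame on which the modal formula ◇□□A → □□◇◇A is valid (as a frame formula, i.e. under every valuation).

(F3)

The schema corresponds to a generalized confluence (Geach) condition: ∀x ∀y ∀z ((xRy ∧ xR²z) → ∃w (yR²w ∧ zR²w)).
(F1): fails — 0R0, 0R²3 but no w with 0R²w and 3R²w.
(F2): fails — w0Rw2, w0R²w3 but no w with w2R²w and w3R²w.
(F3): ✓.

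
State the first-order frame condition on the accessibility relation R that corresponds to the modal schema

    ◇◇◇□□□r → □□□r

∀x ∀y ∀z ((xR³y ∧ xR³z) → ∃w (yR³w ∧ z = w))

This is a Sahlqvist (Geach-type) schema ◇^3□^3r → □^3◇^0r.
Minimal-valuation argument: fix x; take any y with xR^3y and any z with xR^3z. Set V(r) to the set of worlds R-reachable from y in exactly 3 steps. Then □^3r holds at y, so the antecedent holds at x; validity forces ◇^0r at z, giving a w with zR^0w and yR^3w.
First-order correspondent: ∀x ∀y ∀z ((xR³y ∧ xR³z) → ∃w (yR³w ∧ z = w)).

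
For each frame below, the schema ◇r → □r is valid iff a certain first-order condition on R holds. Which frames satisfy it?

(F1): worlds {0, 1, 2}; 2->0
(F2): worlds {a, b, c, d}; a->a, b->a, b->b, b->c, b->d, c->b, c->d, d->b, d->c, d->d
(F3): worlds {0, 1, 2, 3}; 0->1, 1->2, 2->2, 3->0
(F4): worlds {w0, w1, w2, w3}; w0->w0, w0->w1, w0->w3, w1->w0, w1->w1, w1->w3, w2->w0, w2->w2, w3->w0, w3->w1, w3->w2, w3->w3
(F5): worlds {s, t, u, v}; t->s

This is the axiom for partial functionality; its first-order frame correspondent is ∀x ∀y ∀z (Rxy ∧ Rxz → y = z).
(F1): satisfies the condition.
(F2): fails — b sees both a and b.
(F3): satisfies the condition.
(F4): fails — w0 sees both w0 and w1.
(F5): satisfies the condition.

(F1), (F3), (F5)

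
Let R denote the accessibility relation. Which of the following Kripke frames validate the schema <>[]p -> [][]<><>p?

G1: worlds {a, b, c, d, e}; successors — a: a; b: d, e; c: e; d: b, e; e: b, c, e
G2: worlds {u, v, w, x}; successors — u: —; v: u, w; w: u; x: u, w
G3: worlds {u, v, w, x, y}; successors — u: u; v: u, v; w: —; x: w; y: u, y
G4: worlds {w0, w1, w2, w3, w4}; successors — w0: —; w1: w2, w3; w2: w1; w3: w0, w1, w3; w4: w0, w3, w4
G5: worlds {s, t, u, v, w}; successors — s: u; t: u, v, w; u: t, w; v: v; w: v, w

G1, G3

This is the axiom for a generalized confluence (Geach) condition; its first-order frame correspondent is forall x forall y forall z ((xRy & x R^2 z) -> exists w (yRw & z R^2 w)).
G1: ✓.
G2: fails — vRu, vR²u but no t with uRt and uR²t.
G3: ✓.
G4: fails — w1Rw2, w1R²w0 but no w with w2Rw and w0R²w.
G5: fails — tRu, tR²v but no w* with uRw* and vR²w*.
Valid on: G1, G3.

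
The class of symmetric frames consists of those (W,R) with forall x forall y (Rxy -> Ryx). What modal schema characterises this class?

ψ → □◇ψ

This is symmetry; the standard corresponding axiom is B: ψ → □◇ψ.
Suppose ψ→□◇ψ is valid. Take Rxy and set V(ψ)={x}. Then ψ at x, so □◇ψ at x, so ◇ψ at y, so some z with Ryz has ψ; z=x, i.e. Ryx.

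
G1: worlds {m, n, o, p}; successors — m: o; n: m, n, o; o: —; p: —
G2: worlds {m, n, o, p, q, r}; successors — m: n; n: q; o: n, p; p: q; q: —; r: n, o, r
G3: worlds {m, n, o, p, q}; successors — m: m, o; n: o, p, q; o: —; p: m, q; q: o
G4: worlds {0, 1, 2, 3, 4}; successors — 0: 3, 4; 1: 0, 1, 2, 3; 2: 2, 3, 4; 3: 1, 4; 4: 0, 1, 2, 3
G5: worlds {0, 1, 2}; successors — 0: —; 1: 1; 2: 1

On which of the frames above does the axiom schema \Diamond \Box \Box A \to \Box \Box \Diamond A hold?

G4, G5

This is the axiom for a generalized confluence (Geach) condition; its first-order frame correspondent is \forall x \forall y \forall z ((xRy \wedge x R^2 z) \to \exists w (y R^2 w \wedge zRw)).
G1: fails — nRm, nR²m but no w with mR²w and mRw.
G2: fails — mRn, mR²q but no w with nR²w and qRw.
G3: fails — mRm, mR²o but no w with mR²w and oRw.
G4: ✓.
G5: ✓.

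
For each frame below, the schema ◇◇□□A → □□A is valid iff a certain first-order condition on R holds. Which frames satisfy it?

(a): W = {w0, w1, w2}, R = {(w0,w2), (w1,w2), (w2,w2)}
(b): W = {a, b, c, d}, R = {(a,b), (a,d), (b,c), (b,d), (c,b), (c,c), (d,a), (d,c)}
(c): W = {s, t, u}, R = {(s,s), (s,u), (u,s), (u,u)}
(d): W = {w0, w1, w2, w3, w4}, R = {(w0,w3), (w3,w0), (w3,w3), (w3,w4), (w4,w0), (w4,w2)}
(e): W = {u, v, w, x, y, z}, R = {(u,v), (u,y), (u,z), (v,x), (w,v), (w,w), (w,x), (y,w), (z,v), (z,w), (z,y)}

This is the axiom for a generalized confluence (Geach) condition; its first-order frame correspondent is ∀x ∀y ∀z ((xR²y ∧ xR²z) → ∃w (yR²w ∧ z = w)).
(a): satisfies the condition.
(b): fails — aR²c, aR²a but no w with cR²w and a=w.
(c): satisfies the condition.
(d): fails — w0R²w4, w0R²w0 but no w with w4R²w and w0=w.
(e): fails — uR²v, uR²v but no t with vR²t and v=t.

(a), (c)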